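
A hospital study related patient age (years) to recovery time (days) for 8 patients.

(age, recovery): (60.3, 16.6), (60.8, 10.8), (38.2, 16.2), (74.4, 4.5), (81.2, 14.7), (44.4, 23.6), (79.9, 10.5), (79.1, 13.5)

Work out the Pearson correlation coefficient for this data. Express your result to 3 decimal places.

n = 8, Σx = 518.3, Σy = 110.4, Σx² = 35532.95, Σy² = 1740.44, Σxy = 6759.54
nΣxy − ΣxΣy = 54076.32 − 57220.32 = -3144
nΣx² − (Σx)² = 284263.6 − 268634.89 = 15628.71; nΣy² − (Σy)² = 13923.52 − 12188.16 = 1735.36
r = -3144 / √(15628.71 × 1735.36) = -3144 / 5207.8247 ≈ -0.604

-0.604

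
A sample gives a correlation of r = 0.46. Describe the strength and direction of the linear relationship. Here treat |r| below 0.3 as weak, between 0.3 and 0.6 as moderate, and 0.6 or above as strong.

moderate positive

r = 0.46 > 0 so the relationship is positive.
|r| = 0.46, which falls in the moderate range.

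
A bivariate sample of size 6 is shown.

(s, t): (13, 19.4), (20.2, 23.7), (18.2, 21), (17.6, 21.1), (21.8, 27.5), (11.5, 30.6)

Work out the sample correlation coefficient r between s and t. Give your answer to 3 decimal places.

n = 6, Σs = 102.3, Σt = 143.3, Σs² = 1825.53, Σt² = 3516.87, Σst = 2435.9
nΣst − ΣsΣt = 14615.4 − 14659.59 = -44.19
nΣs² − (Σs)² = 10953.18 − 10465.29 = 487.89; nΣt² − (Σt)² = 21101.22 − 20534.89 = 566.33
r = -44.19 / √(487.89 × 566.33) = -44.19 / 525.6489 ≈ -0.084

-0.084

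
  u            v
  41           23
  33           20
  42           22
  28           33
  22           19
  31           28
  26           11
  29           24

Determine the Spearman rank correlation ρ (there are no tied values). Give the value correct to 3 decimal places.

Rank u: 7, 6, 8, 3, 1, 5, 2, 4
Rank v: 5, 3, 4, 8, 2, 7, 1, 6
d = rank(u) − rank(v): 2, 3, 4, -5, -1, -2, 1, -2; Σd² = 64
ρ = 1 − 6Σd² / [n(n²−1)] = 1 − 6×64 / (8×63) = 1 − 384/504 ≈ 0.238

0.238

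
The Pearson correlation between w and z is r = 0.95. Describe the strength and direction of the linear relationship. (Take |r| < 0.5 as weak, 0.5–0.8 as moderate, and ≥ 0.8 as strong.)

strong positive

r = 0.95 > 0 so the relationship is positive.
|r| = 0.95, which falls in the strong range.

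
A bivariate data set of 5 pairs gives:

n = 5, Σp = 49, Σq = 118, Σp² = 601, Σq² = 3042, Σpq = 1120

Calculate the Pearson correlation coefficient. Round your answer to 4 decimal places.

r = (nΣpq − ΣpΣq) / √[(nΣp² − (Σp)²)(nΣq² − (Σq)²)]
Numerator: 5×1120 − 49×118 = -182
Denominator: √[(3005 − 2401)(15210 − 13924)] = √[604 × 1286] = 881.3308
r = -182 / 881.3308 ≈ -0.2065

-0.2065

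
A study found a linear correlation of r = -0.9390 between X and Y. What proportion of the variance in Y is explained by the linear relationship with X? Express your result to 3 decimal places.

r² = (-0.9390)² = 0.882

0.882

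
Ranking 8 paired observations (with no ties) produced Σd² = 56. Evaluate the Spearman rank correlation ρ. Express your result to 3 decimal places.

0.333

ρ = 1 − 6Σd² / [n(n²−1)] = 1 − 6×56 / (8×63)
  = 1 − 336/504 = 1 − 0.6667 ≈ 0.333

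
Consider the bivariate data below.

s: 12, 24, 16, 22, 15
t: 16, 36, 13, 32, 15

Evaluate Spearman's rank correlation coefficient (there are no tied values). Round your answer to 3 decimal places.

0.600

Rank s: 1, 5, 3, 4, 2
Rank t: 3, 5, 1, 4, 2
d = rank(s) − rank(t): -2, 0, 2, 0, 0; Σd² = 8
ρ = 1 − 6Σd² / [n(n²−1)] = 1 − 6×8 / (5×24) = 1 − 48/120 ≈ 0.600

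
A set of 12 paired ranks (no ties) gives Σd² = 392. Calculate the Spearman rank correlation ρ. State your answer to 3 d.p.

-0.371

ρ = 1 − 6Σd² / [n(n²−1)] = 1 − 6×392 / (12×143)
  = 1 − 2352/1716 = 1 − 1.3706 ≈ -0.371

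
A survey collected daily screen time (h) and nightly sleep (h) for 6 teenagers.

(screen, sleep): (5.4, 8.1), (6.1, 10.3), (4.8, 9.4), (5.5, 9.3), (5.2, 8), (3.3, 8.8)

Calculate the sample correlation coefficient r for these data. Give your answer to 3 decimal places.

0.309

n = 6, Σx = 30.3, Σy = 53.9, Σx² = 157.59, Σy² = 487.99, Σxy = 273.48
nΣxy − ΣxΣy = 1640.88 − 1633.17 = 7.71
nΣx² − (Σx)² = 945.54 − 918.09 = 27.45; nΣy² − (Σy)² = 2927.94 − 2905.21 = 22.73
r = 7.71 / √(27.45 × 22.73) = 7.71 / 24.9788 ≈ 0.309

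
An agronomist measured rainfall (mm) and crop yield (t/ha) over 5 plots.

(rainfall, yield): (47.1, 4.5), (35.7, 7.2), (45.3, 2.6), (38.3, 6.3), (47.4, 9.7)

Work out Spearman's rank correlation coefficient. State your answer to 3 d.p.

Rank rainfall: 4, 1, 3, 2, 5
Rank yield: 2, 4, 1, 3, 5
d = rank(rainfall) − rank(yield): 2, -3, 2, -1, 0; Σd² = 18
ρ = 1 − 6Σd² / [n(n²−1)] = 1 − 6×18 / (5×24) = 1 − 108/120 ≈ 0.100

0.100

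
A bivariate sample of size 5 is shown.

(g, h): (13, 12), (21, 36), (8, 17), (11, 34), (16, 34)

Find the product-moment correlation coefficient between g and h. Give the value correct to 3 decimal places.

n = 5, Σg = 69, Σh = 133, Σg² = 1051, Σh² = 4041, Σgh = 1966
nΣgh − ΣgΣh = 9830 − 9177 = 653
nΣg² − (Σg)² = 5255 − 4761 = 494; nΣh² − (Σh)² = 20205 − 17689 = 2516
r = 653 / √(494 × 2516) = 653 / 1114.8560 ≈ 0.586

0.586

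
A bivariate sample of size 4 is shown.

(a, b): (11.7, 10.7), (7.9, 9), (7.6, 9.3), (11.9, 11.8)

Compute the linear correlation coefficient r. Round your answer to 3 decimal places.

0.939

n = 4, Σa = 39.1, Σb = 40.8, Σa² = 398.67, Σb² = 421.22, Σab = 407.39
nΣab − ΣaΣb = 1629.56 − 1595.28 = 34.28
nΣa² − (Σa)² = 1594.68 − 1528.81 = 65.87; nΣb² − (Σb)² = 1684.88 − 1664.64 = 20.24
r = 34.28 / √(65.87 × 20.24) = 34.28 / 36.5131 ≈ 0.939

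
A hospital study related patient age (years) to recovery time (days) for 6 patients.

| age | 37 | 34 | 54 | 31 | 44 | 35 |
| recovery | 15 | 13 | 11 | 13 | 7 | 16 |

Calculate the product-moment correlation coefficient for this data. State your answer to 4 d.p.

-0.5554

n = 6, Σx = 235, Σy = 75, Σx² = 9563, Σy² = 989, Σxy = 2862
nΣxy − ΣxΣy = 17172 − 17625 = -453
nΣx² − (Σx)² = 57378 − 55225 = 2153; nΣy² − (Σy)² = 5934 − 5625 = 309
r = -453 / √(2153 × 309) = -453 / 815.6451 ≈ -0.5554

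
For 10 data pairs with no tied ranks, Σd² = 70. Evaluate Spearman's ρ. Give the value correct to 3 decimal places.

0.576

ρ = 1 − 6Σd² / [n(n²−1)] = 1 − 6×70 / (10×99)
  = 1 − 420/990 = 1 − 0.4242 ≈ 0.576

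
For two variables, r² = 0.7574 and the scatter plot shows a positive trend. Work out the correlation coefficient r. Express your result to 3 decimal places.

|r| = √0.7574 = 0.870
The association is positive, so r = 0.870.

0.870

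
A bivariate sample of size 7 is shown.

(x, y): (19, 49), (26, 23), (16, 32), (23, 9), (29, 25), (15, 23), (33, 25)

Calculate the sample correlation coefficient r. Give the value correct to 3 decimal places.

-0.276

n = 7, Σx = 161, Σy = 186, Σx² = 3977, Σy² = 5814, Σxy = 4143
nΣxy − ΣxΣy = 29001 − 29946 = -945
nΣx² − (Σx)² = 27839 − 25921 = 1918; nΣy² − (Σy)² = 40698 − 34596 = 6102
r = -945 / √(1918 × 6102) = -945 / 3421.0577 ≈ -0.276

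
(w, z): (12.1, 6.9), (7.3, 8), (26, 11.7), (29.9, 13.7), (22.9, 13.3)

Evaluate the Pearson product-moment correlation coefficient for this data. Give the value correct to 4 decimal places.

0.9071

n = 5, Σw = 98.2, Σz = 53.6, Σw² = 2294.12, Σz² = 613.08, Σwz = 1160.29
nΣwz − ΣwΣz = 5801.45 − 5263.52 = 537.93
nΣw² − (Σw)² = 11470.6 − 9643.24 = 1827.36; nΣz² − (Σz)² = 3065.4 − 2872.96 = 192.44
r = 537.93 / √(1827.36 × 192.44) = 537.93 / 593.0069 ≈ 0.9071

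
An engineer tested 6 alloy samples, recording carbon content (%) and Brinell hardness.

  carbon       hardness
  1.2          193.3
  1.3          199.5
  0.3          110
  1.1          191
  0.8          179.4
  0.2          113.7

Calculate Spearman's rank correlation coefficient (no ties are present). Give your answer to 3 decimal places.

0.943

Rank carbon: 5, 6, 2, 4, 3, 1
Rank hardness: 5, 6, 1, 4, 3, 2
d = rank(carbon) − rank(hardness): 0, 0, 1, 0, 0, -1; Σd² = 2
ρ = 1 − 6Σd² / [n(n²−1)] = 1 − 6×2 / (6×35) = 1 − 12/210 ≈ 0.943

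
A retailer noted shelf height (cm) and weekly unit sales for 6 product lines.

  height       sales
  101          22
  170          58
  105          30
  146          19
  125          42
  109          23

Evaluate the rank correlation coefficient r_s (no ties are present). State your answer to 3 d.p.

0.371

Rank height: 1, 6, 2, 5, 4, 3
Rank sales: 2, 6, 4, 1, 5, 3
d = rank(height) − rank(sales): -1, 0, -2, 4, -1, 0; Σd² = 22
ρ = 1 − 6Σd² / [n(n²−1)] = 1 − 6×22 / (6×35) = 1 − 132/210 ≈ 0.371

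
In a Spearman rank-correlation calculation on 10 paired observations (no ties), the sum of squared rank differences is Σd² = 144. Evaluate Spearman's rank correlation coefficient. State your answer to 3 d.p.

ρ = 1 − 6Σd² / [n(n²−1)] = 1 − 6×144 / (10×99)
  = 1 − 864/990 = 1 − 0.8727 ≈ 0.127

0.127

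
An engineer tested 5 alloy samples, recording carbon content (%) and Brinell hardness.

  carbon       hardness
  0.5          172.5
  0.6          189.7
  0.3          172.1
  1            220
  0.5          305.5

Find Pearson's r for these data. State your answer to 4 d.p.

n = 5, Σx = 2.9, Σy = 1059.8, Σx² = 1.95, Σy² = 237091, Σxy = 624.45
nΣxy − ΣxΣy = 3122.25 − 3073.42 = 48.83
nΣx² − (Σx)² = 9.75 − 8.41 = 1.34; nΣy² − (Σy)² = 1185455 − 1123176.04 = 62278.96
r = 48.83 / √(1.34 × 62278.96) = 48.83 / 288.8837 ≈ 0.1690

0.1690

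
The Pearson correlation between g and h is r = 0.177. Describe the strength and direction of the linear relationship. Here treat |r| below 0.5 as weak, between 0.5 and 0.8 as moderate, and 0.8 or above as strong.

weak positive

r = 0.177 > 0 so the relationship is positive.
|r| = 0.177, which falls in the weak range.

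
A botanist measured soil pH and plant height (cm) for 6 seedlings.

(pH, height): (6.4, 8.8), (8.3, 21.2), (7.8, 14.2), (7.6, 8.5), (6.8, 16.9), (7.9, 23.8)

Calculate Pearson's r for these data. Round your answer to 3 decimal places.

n = 6, Σx = 44.8, Σy = 93.4, Σx² = 337.1, Σy² = 1652.82, Σxy = 710.58
nΣxy − ΣxΣy = 4263.48 − 4184.32 = 79.16
nΣx² − (Σx)² = 2022.6 − 2007.04 = 15.56; nΣy² − (Σy)² = 9916.92 − 8723.56 = 1193.36
r = 79.16 / √(15.56 × 1193.36) = 79.16 / 136.2669 ≈ 0.581

0.581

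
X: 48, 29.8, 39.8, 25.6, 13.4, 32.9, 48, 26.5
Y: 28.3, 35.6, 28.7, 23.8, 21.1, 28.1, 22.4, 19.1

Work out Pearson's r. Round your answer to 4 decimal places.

n = 8, ΣX = 264, ΣY = 207.1, ΣX² = 9699.66, ΣY² = 5559.77, ΣXY = 6959.4
nΣXY − ΣXΣY = 55675.2 − 54674.4 = 1000.8
nΣX² − (ΣX)² = 77597.28 − 69696 = 7901.28; nΣY² − (ΣY)² = 44478.16 − 42890.41 = 1587.75
r = 1000.8 / √(7901.28 × 1587.75) = 1000.8 / 3541.9285 ≈ 0.2826

0.2826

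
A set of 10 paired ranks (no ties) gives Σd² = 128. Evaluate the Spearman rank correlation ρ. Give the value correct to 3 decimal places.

0.224

ρ = 1 − 6Σd² / [n(n²−1)] = 1 − 6×128 / (10×99)
  = 1 − 768/990 = 1 − 0.7758 ≈ 0.224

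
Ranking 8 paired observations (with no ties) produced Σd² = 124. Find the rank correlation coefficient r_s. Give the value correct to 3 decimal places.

ρ = 1 − 6Σd² / [n(n²−1)] = 1 − 6×124 / (8×63)
  = 1 − 744/504 = 1 − 1.4762 ≈ -0.476

-0.476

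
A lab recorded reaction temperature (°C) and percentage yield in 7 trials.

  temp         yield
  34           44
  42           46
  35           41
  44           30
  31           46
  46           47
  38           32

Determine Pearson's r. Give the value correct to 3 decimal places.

-0.188

n = 7, Σx = 270, Σy = 286, Σx² = 10602, Σy² = 11982, Σxy = 10987
nΣxy − ΣxΣy = 76909 − 77220 = -311
nΣx² − (Σx)² = 74214 − 72900 = 1314; nΣy² − (Σy)² = 83874 − 81796 = 2078
r = -311 / √(1314 × 2078) = -311 / 1652.4200 ≈ -0.188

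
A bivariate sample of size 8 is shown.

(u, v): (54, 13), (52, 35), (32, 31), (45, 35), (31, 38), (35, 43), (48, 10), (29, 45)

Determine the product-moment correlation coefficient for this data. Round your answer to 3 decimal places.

-0.685

n = 8, Σu = 326, Σv = 250, Σu² = 14000, Σv² = 8998, Σuv = 9557
nΣuv − ΣuΣv = 76456 − 81500 = -5044
nΣu² − (Σu)² = 112000 − 106276 = 5724; nΣv² − (Σv)² = 71984 − 62500 = 9484
r = -5044 / √(5724 × 9484) = -5044 / 7367.9316 ≈ -0.685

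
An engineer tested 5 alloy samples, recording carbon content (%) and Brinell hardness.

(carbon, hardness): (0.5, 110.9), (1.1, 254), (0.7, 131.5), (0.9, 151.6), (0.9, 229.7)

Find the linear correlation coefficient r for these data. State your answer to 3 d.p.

n = 5, Σx = 4.1, Σy = 877.7, Σx² = 3.57, Σy² = 169851.71, Σxy = 770.07
nΣxy − ΣxΣy = 3850.35 − 3598.57 = 251.78
nΣx² − (Σx)² = 17.85 − 16.81 = 1.04; nΣy² − (Σy)² = 849258.55 − 770357.29 = 78901.26
r = 251.78 / √(1.04 × 78901.26) = 251.78 / 286.4565 ≈ 0.879

0.879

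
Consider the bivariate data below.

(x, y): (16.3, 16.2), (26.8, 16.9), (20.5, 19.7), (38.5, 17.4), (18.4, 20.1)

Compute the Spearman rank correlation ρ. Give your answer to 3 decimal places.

0.100

Rank x: 1, 4, 3, 5, 2
Rank y: 1, 2, 4, 3, 5
d = rank(x) − rank(y): 0, 2, -1, 2, -3; Σd² = 18
ρ = 1 − 6Σd² / [n(n²−1)] = 1 − 6×18 / (5×24) = 1 − 108/120 ≈ 0.100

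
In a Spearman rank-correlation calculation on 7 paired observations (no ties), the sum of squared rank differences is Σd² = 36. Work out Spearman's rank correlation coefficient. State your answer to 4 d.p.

ρ = 1 − 6Σd² / [n(n²−1)] = 1 − 6×36 / (7×48)
  = 1 − 216/336 = 1 − 0.64286 ≈ 0.3571

0.3571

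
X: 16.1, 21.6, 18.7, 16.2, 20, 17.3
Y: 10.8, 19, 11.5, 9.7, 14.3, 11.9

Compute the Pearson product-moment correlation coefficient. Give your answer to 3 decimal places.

0.925

n = 6, ΣX = 109.9, ΣY = 77.2, ΣX² = 2037.19, ΣY² = 1050.08, ΣXY = 1448.34
nΣXY − ΣXΣY = 8690.04 − 8484.28 = 205.76
nΣX² − (ΣX)² = 12223.14 − 12078.01 = 145.13; nΣY² − (ΣY)² = 6300.48 − 5959.84 = 340.64
r = 205.76 / √(145.13 × 340.64) = 205.76 / 222.3445 ≈ 0.925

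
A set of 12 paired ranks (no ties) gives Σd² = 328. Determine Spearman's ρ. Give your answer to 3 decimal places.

-0.147

ρ = 1 − 6Σd² / [n(n²−1)] = 1 − 6×328 / (12×143)
  = 1 − 1968/1716 = 1 − 1.1469 ≈ -0.147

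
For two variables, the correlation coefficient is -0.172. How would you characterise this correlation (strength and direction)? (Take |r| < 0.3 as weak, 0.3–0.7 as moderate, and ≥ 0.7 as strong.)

r = -0.172 < 0 so the relationship is negative.
|r| = 0.172, which falls in the weak range.

weak negative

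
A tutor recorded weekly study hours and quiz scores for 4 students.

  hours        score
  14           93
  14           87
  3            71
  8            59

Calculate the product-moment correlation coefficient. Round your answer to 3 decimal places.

0.741

n = 4, Σx = 39, Σy = 310, Σx² = 465, Σy² = 24740, Σxy = 3205
nΣxy − ΣxΣy = 12820 − 12090 = 730
nΣx² − (Σx)² = 1860 − 1521 = 339; nΣy² − (Σy)² = 98960 − 96100 = 2860
r = 730 / √(339 × 2860) = 730 / 984.6522 ≈ 0.741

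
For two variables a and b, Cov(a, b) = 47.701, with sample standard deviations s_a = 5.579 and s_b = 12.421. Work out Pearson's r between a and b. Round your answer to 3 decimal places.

r = Cov(a,b) / (s_a · s_b) = 47.701 / (5.579 × 12.421)
  = 47.701 / 69.2968 ≈ 0.688

0.688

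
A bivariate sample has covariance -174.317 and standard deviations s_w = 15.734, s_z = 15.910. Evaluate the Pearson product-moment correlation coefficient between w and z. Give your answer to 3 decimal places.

-0.696

r = Cov(w,z) / (s_w · s_z) = -174.317 / (15.734 × 15.910)
  = -174.317 / 250.3279 ≈ -0.696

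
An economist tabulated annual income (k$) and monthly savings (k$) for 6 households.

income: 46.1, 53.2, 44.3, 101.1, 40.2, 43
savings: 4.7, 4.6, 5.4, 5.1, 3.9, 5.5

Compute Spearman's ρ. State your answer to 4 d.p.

Rank income: 4, 5, 3, 6, 1, 2
Rank savings: 3, 2, 5, 4, 1, 6
d = rank(income) − rank(savings): 1, 3, -2, 2, 0, -4; Σd² = 34
ρ = 1 − 6Σd² / [n(n²−1)] = 1 − 6×34 / (6×35) = 1 − 204/210 ≈ 0.0286

0.0286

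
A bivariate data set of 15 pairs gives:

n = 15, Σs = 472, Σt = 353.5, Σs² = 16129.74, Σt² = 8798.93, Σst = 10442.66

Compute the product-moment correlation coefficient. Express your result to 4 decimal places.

-0.8804

r = (nΣst − ΣsΣt) / √[(nΣs² − (Σs)²)(nΣt² − (Σt)²)]
Numerator: 15×10442.66 − 472×353.5 = -10212.1
Denominator: √[(241946.1 − 222784)(131983.95 − 124962.25)] = √[19162.1 × 7021.7] = 11599.5913
r = -10212.1 / 11599.5913 ≈ -0.8804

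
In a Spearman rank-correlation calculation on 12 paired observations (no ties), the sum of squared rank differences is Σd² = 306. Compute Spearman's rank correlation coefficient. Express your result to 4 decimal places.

-0.0699

ρ = 1 − 6Σd² / [n(n²−1)] = 1 − 6×306 / (12×143)
  = 1 − 1836/1716 = 1 − 1.06993 ≈ -0.0699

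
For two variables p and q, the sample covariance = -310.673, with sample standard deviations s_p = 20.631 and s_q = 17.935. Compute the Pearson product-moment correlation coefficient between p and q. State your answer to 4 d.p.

-0.8396

r = Cov(p,q) / (s_p · s_q) = -310.673 / (20.631 × 17.935)
  = -310.673 / 370.0170 ≈ -0.8396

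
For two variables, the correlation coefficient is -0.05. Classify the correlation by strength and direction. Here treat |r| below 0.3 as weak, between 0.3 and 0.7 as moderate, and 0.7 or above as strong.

weak negative

r = -0.05 < 0 so the relationship is negative.
|r| = 0.05, which falls in the weak range.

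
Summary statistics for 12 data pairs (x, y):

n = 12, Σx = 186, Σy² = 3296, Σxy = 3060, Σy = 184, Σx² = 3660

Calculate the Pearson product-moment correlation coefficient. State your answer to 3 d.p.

r = (nΣxy − ΣxΣy) / √[(nΣx² − (Σx)²)(nΣy² − (Σy)²)]
Numerator: 12×3060 − 186×184 = 2496
Denominator: √[(43920 − 34596)(39552 − 33856)] = √[9324 × 5696] = 7287.6268
r = 2496 / 7287.6268 ≈ 0.342

0.342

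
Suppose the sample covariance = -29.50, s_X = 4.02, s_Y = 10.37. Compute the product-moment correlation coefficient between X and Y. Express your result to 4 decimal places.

r = Cov(X,Y) / (s_X · s_Y) = -29.50 / (4.02 × 10.37)
  = -29.50 / 41.6874 ≈ -0.7076

-0.7076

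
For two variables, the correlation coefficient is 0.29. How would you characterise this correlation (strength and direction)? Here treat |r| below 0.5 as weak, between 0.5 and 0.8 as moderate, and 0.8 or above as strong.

r = 0.29 > 0 so the relationship is positive.
|r| = 0.29, which falls in the weak range.

weak positive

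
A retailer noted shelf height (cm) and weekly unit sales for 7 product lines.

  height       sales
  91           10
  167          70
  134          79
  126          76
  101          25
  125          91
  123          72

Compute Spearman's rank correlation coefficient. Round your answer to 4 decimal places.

0.5357

Rank height: 1, 7, 6, 5, 2, 4, 3
Rank sales: 1, 3, 6, 5, 2, 7, 4
d = rank(height) − rank(sales): 0, 4, 0, 0, 0, -3, -1; Σd² = 26
ρ = 1 − 6Σd² / [n(n²−1)] = 1 − 6×26 / (7×48) = 1 − 156/336 ≈ 0.5357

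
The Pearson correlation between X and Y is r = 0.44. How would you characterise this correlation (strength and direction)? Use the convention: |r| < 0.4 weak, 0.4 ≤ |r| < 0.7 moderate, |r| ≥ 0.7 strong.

r = 0.44 > 0 so the relationship is positive.
|r| = 0.44, which falls in the moderate range.

moderate positive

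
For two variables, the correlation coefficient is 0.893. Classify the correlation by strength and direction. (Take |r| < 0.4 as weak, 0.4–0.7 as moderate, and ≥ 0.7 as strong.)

r = 0.893 > 0 so the relationship is positive.
|r| = 0.893, which falls in the strong range.

strong positive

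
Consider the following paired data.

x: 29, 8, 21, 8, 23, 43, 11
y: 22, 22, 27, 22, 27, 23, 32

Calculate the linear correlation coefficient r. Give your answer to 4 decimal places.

-0.1899

n = 7, Σx = 143, Σy = 175, Σx² = 3909, Σy² = 4463, Σxy = 3519
nΣxy − ΣxΣy = 24633 − 25025 = -392
nΣx² − (Σx)² = 27363 − 20449 = 6914; nΣy² − (Σy)² = 31241 − 30625 = 616
r = -392 / √(6914 × 616) = -392 / 2063.7403 ≈ -0.1899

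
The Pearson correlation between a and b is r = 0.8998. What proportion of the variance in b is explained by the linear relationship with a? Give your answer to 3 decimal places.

0.810

r² = (0.8998)² = 0.810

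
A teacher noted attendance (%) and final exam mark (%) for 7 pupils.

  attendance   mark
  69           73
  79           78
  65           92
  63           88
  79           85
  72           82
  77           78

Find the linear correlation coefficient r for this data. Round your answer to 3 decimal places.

-0.477

n = 7, Σx = 504, Σy = 576, Σx² = 36550, Σy² = 47654, Σxy = 41348
nΣxy − ΣxΣy = 289436 − 290304 = -868
nΣx² − (Σx)² = 255850 − 254016 = 1834; nΣy² − (Σy)² = 333578 − 331776 = 1802
r = -868 / √(1834 × 1802) = -868 / 1817.9296 ≈ -0.477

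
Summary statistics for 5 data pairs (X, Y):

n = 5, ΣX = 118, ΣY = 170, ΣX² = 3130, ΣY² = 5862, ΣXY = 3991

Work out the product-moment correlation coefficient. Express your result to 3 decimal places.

r = (nΣXY − ΣXΣY) / √[(nΣX² − (ΣX)²)(nΣY² − (ΣY)²)]
Numerator: 5×3991 − 118×170 = -105
Denominator: √[(15650 − 13924)(29310 − 28900)] = √[1726 × 410] = 841.2253
r = -105 / 841.2253 ≈ -0.125

-0.125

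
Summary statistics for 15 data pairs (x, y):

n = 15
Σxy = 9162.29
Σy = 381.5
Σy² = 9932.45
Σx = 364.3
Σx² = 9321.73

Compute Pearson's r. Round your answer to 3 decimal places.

r = (nΣxy − ΣxΣy) / √[(nΣx² − (Σx)²)(nΣy² − (Σy)²)]
Numerator: 15×9162.29 − 364.3×381.5 = -1546.1
Denominator: √[(139825.95 − 132714.49)(148986.75 − 145542.25)] = √[7111.46 × 3444.5] = 4949.2852
r = -1546.1 / 4949.2852 ≈ -0.312

-0.312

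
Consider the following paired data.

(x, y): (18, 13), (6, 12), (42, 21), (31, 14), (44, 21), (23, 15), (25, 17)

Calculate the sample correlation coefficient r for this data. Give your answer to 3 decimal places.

0.900

n = 7, Σx = 189, Σy = 113, Σx² = 6175, Σy² = 1905, Σxy = 3316
nΣxy − ΣxΣy = 23212 − 21357 = 1855
nΣx² − (Σx)² = 43225 − 35721 = 7504; nΣy² − (Σy)² = 13335 − 12769 = 566
r = 1855 / √(7504 × 566) = 1855 / 2060.8891 ≈ 0.900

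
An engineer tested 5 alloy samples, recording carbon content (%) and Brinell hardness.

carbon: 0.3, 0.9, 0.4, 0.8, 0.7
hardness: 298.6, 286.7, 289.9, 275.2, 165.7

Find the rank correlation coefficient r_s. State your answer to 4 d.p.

-0.6000

Rank carbon: 1, 5, 2, 4, 3
Rank hardness: 5, 3, 4, 2, 1
d = rank(carbon) − rank(hardness): -4, 2, -2, 2, 2; Σd² = 32
ρ = 1 − 6Σd² / [n(n²−1)] = 1 − 6×32 / (5×24) = 1 − 192/120 ≈ -0.6000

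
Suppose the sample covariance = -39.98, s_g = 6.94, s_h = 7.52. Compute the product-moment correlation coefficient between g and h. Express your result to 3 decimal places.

r = Cov(g,h) / (s_g · s_h) = -39.98 / (6.94 × 7.52)
  = -39.98 / 52.1888 ≈ -0.766

-0.766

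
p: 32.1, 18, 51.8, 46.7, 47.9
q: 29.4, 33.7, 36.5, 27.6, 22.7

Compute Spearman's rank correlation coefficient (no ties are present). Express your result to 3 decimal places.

Rank p: 2, 1, 5, 3, 4
Rank q: 3, 4, 5, 2, 1
d = rank(p) − rank(q): -1, -3, 0, 1, 3; Σd² = 20
ρ = 1 − 6Σd² / [n(n²−1)] = 1 − 6×20 / (5×24) = 1 − 120/120 ≈ 0.000

0.000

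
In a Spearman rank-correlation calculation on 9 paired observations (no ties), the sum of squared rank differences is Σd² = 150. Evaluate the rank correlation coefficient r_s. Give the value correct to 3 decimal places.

ρ = 1 − 6Σd² / [n(n²−1)] = 1 − 6×150 / (9×80)
  = 1 − 900/720 = 1 − 1.2500 ≈ -0.250

-0.250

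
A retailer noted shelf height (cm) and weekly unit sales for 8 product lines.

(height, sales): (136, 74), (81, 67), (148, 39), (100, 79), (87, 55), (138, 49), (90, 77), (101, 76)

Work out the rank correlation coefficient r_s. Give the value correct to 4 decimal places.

-0.4048

Rank height: 6, 1, 8, 4, 2, 7, 3, 5
Rank sales: 5, 4, 1, 8, 3, 2, 7, 6
d = rank(height) − rank(sales): 1, -3, 7, -4, -1, 5, -4, -1; Σd² = 118
ρ = 1 − 6Σd² / [n(n²−1)] = 1 − 6×118 / (8×63) = 1 − 708/504 ≈ -0.4048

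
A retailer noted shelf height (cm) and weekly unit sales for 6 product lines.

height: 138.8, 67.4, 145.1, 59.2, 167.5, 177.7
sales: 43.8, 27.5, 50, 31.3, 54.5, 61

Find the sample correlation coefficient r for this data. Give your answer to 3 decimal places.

n = 6, Σx = 755.7, Σy = 268.1, Σx² = 108000.39, Σy² = 12845.63, Σxy = 37009.35
nΣxy − ΣxΣy = 222056.1 − 202603.17 = 19452.93
nΣx² − (Σx)² = 648002.34 − 571082.49 = 76919.85; nΣy² − (Σy)² = 77073.78 − 71877.61 = 5196.17
r = 19452.93 / √(76919.85 × 5196.17) = 19452.93 / 19992.2139 ≈ 0.973

0.973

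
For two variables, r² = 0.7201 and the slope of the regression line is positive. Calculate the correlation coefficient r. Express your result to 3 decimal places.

|r| = √0.7201 = 0.849
The association is positive, so r = 0.849.

0.849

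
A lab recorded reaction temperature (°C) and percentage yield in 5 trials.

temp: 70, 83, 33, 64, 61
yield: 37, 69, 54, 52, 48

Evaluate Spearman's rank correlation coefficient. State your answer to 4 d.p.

Rank temp: 4, 5, 1, 3, 2
Rank yield: 1, 5, 4, 3, 2
d = rank(temp) − rank(yield): 3, 0, -3, 0, 0; Σd² = 18
ρ = 1 − 6Σd² / [n(n²−1)] = 1 − 6×18 / (5×24) = 1 − 108/120 ≈ 0.1000

0.1000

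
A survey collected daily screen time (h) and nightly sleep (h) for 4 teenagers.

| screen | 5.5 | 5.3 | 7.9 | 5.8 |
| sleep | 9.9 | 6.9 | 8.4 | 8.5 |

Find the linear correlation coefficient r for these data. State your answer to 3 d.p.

n = 4, Σx = 24.5, Σy = 33.7, Σx² = 154.39, Σy² = 288.43, Σxy = 206.68
nΣxy − ΣxΣy = 826.72 − 825.65 = 1.07
nΣx² − (Σx)² = 617.56 − 600.25 = 17.31; nΣy² − (Σy)² = 1153.72 − 1135.69 = 18.03
r = 1.07 / √(17.31 × 18.03) = 1.07 / 17.6663 ≈ 0.061

0.061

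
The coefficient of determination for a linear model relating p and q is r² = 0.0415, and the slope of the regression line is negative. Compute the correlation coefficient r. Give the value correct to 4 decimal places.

|r| = √0.0415 = 0.2037
The association is negative, so r = −0.2037.

-0.2037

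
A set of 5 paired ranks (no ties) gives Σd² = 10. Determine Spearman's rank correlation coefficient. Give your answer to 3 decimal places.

ρ = 1 − 6Σd² / [n(n²−1)] = 1 − 6×10 / (5×24)
  = 1 − 60/120 = 1 − 0.5000 ≈ 0.500

0.500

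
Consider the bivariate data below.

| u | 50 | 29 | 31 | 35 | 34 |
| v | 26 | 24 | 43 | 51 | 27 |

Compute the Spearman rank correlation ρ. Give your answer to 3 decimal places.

Rank u: 5, 1, 2, 4, 3
Rank v: 2, 1, 4, 5, 3
d = rank(u) − rank(v): 3, 0, -2, -1, 0; Σd² = 14
ρ = 1 − 6Σd² / [n(n²−1)] = 1 − 6×14 / (5×24) = 1 − 84/120 ≈ 0.300

0.300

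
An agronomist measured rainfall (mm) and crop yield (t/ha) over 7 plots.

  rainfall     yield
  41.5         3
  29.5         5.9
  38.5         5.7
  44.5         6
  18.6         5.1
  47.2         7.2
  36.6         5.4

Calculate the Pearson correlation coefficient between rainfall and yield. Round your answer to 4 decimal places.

n = 7, Σx = 256.4, Σy = 38.3, Σx² = 9968.36, Σy² = 219.31, Σxy = 1417.34
nΣxy − ΣxΣy = 9921.38 − 9820.12 = 101.26
nΣx² − (Σx)² = 69778.52 − 65740.96 = 4037.56; nΣy² − (Σy)² = 1535.17 − 1466.89 = 68.28
r = 101.26 / √(4037.56 × 68.28) = 101.26 / 525.0568 ≈ 0.1929

0.1929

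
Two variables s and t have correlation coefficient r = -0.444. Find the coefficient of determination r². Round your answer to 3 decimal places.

r² = (-0.444)² = 0.197

0.197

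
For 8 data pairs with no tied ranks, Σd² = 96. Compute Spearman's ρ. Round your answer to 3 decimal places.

ρ = 1 − 6Σd² / [n(n²−1)] = 1 − 6×96 / (8×63)
  = 1 − 576/504 = 1 − 1.1429 ≈ -0.143

-0.143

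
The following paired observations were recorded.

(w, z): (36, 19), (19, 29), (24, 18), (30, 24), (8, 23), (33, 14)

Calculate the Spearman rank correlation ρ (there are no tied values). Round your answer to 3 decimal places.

Rank w: 6, 2, 3, 4, 1, 5
Rank z: 3, 6, 2, 5, 4, 1
d = rank(w) − rank(z): 3, -4, 1, -1, -3, 4; Σd² = 52
ρ = 1 − 6Σd² / [n(n²−1)] = 1 − 6×52 / (6×35) = 1 − 312/210 ≈ -0.486

-0.486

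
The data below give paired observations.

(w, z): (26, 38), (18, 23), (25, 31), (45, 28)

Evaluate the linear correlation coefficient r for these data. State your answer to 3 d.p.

0.078

n = 4, Σw = 114, Σz = 120, Σw² = 3650, Σz² = 3718, Σwz = 3437
nΣwz − ΣwΣz = 13748 − 13680 = 68
nΣw² − (Σw)² = 14600 − 12996 = 1604; nΣz² − (Σz)² = 14872 − 14400 = 472
r = 68 / √(1604 × 472) = 68 / 870.1080 ≈ 0.078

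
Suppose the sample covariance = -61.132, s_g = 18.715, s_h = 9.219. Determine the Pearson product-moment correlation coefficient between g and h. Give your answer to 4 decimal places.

-0.3543

r = Cov(g,h) / (s_g · s_h) = -61.132 / (18.715 × 9.219)
  = -61.132 / 172.5336 ≈ -0.3543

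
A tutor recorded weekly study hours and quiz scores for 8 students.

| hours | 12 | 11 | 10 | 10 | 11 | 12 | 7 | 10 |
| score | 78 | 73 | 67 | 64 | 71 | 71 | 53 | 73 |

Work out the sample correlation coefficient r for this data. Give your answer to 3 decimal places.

n = 8, Σx = 83, Σy = 550, Σx² = 879, Σy² = 38218, Σxy = 5783
nΣxy − ΣxΣy = 46264 − 45650 = 614
nΣx² − (Σx)² = 7032 − 6889 = 143; nΣy² − (Σy)² = 305744 − 302500 = 3244
r = 614 / √(143 × 3244) = 614 / 681.0962 ≈ 0.901

0.901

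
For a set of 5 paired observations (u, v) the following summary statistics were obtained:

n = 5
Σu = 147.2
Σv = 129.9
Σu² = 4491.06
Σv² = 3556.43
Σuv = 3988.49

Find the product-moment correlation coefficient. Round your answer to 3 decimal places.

r = (nΣuv − ΣuΣv) / √[(nΣu² − (Σu)²)(nΣv² − (Σv)²)]
Numerator: 5×3988.49 − 147.2×129.9 = 821.17
Denominator: √[(22455.3 − 21667.84)(17782.15 − 16874.01)] = √[787.46 × 908.14] = 845.6500
r = 821.17 / 845.6500 ≈ 0.971

0.971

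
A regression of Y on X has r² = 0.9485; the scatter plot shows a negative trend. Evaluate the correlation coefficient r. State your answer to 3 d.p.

|r| = √0.9485 = 0.974
The association is negative, so r = −0.974.

-0.974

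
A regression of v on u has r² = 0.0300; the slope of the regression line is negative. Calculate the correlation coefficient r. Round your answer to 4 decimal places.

-0.1732

|r| = √0.0300 = 0.1732
The association is negative, so r = −0.1732.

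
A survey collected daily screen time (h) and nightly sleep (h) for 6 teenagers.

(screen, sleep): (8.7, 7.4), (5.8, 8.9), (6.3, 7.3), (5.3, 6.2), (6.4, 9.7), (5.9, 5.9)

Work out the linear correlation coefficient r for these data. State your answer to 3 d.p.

0.133

n = 6, Σx = 38.4, Σy = 45.4, Σx² = 252.88, Σy² = 354.6, Σxy = 291.74
nΣxy − ΣxΣy = 1750.44 − 1743.36 = 7.08
nΣx² − (Σx)² = 1517.28 − 1474.56 = 42.72; nΣy² − (Σy)² = 2127.6 − 2061.16 = 66.44
r = 7.08 / √(42.72 × 66.44) = 7.08 / 53.2759 ≈ 0.133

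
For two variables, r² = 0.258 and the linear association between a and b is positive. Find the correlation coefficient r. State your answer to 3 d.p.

|r| = √0.258 = 0.508
The association is positive, so r = 0.508.

0.508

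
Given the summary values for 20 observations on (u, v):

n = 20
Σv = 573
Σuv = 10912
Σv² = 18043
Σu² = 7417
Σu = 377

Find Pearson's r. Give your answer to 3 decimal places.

r = (nΣuv − ΣuΣv) / √[(nΣu² − (Σu)²)(nΣv² − (Σv)²)]
Numerator: 20×10912 − 377×573 = 2219
Denominator: √[(148340 − 142129)(360860 − 328329)] = √[6211 × 32531] = 14214.4307
r = 2219 / 14214.4307 ≈ 0.156

0.156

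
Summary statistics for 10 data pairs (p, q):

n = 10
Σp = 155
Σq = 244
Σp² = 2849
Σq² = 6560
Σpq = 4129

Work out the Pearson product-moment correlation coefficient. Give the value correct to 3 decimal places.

r = (nΣpq − ΣpΣq) / √[(nΣp² − (Σp)²)(nΣq² − (Σq)²)]
Numerator: 10×4129 − 155×244 = 3470
Denominator: √[(28490 − 24025)(65600 − 59536)] = √[4465 × 6064] = 5203.4373
r = 3470 / 5203.4373 ≈ 0.667

0.667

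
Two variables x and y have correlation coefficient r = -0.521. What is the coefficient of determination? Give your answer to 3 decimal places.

0.271

r² = (-0.521)² = 0.271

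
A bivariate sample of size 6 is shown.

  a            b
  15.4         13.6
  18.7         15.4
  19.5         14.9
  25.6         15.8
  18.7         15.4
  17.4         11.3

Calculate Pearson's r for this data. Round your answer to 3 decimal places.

n = 6, Σa = 115.3, Σb = 86.4, Σa² = 2274.91, Σb² = 1258.62, Σab = 1677.05
nΣab − ΣaΣb = 10062.3 − 9961.92 = 100.38
nΣa² − (Σa)² = 13649.46 − 13294.09 = 355.37; nΣb² − (Σb)² = 7551.72 − 7464.96 = 86.76
r = 100.38 / √(355.37 × 86.76) = 100.38 / 175.5902 ≈ 0.572

0.572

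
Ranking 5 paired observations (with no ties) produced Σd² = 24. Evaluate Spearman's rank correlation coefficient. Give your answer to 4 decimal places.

-0.2000

ρ = 1 − 6Σd² / [n(n²−1)] = 1 − 6×24 / (5×24)
  = 1 − 144/120 = 1 − 1.20000 ≈ -0.2000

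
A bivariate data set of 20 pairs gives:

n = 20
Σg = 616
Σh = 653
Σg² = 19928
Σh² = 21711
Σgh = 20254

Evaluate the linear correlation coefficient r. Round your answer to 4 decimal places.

0.2318

r = (nΣgh − ΣgΣh) / √[(nΣg² − (Σg)²)(nΣh² − (Σh)²)]
Numerator: 20×20254 − 616×653 = 2832
Denominator: √[(398560 − 379456)(434220 − 426409)] = √[19104 × 7811] = 12215.6189
r = 2832 / 12215.6189 ≈ 0.2318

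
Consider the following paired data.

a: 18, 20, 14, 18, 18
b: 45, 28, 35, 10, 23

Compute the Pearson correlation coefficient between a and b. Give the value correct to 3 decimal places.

n = 5, Σa = 88, Σb = 141, Σa² = 1568, Σb² = 4663, Σab = 2454
nΣab − ΣaΣb = 12270 − 12408 = -138
nΣa² − (Σa)² = 7840 − 7744 = 96; nΣb² − (Σb)² = 23315 − 19881 = 3434
r = -138 / √(96 × 3434) = -138 / 574.1637 ≈ -0.240

-0.240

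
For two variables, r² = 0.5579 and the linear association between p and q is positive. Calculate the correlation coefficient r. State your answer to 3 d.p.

|r| = √0.5579 = 0.747
The association is positive, so r = 0.747.

0.747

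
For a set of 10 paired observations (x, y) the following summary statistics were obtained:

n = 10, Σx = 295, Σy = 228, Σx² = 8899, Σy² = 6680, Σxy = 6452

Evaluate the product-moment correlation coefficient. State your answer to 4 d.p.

r = (nΣxy − ΣxΣy) / √[(nΣx² − (Σx)²)(nΣy² − (Σy)²)]
Numerator: 10×6452 − 295×228 = -2740
Denominator: √[(88990 − 87025)(66800 − 51984)] = √[1965 × 14816] = 5395.6872
r = -2740 / 5395.6872 ≈ -0.5078

-0.5078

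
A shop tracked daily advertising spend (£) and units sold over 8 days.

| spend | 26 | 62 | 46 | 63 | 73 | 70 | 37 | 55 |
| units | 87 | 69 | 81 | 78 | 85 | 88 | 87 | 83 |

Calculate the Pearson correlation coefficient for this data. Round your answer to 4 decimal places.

-0.2776

n = 8, Σx = 432, Σy = 658, Σx² = 25228, Σy² = 54402, Σxy = 35329
nΣxy − ΣxΣy = 282632 − 284256 = -1624
nΣx² − (Σx)² = 201824 − 186624 = 15200; nΣy² − (Σy)² = 435216 − 432964 = 2252
r = -1624 / √(15200 × 2252) = -1624 / 5850.6752 ≈ -0.2776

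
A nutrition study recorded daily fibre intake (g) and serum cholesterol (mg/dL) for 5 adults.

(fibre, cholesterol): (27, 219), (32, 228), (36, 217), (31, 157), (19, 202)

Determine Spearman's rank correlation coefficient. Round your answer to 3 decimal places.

0.300

Rank fibre: 2, 4, 5, 3, 1
Rank cholesterol: 4, 5, 3, 1, 2
d = rank(fibre) − rank(cholesterol): -2, -1, 2, 2, -1; Σd² = 14
ρ = 1 − 6Σd² / [n(n²−1)] = 1 − 6×14 / (5×24) = 1 − 84/120 ≈ 0.300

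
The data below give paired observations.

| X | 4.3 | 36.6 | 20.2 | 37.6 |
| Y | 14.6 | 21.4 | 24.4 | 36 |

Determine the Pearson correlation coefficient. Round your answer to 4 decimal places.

0.7436

n = 4, ΣX = 98.7, ΣY = 96.4, ΣX² = 3179.85, ΣY² = 2562.48, ΣXY = 2692.5
nΣXY − ΣXΣY = 10770 − 9514.68 = 1255.32
nΣX² − (ΣX)² = 12719.4 − 9741.69 = 2977.71; nΣY² − (ΣY)² = 10249.92 − 9292.96 = 956.96
r = 1255.32 / √(2977.71 × 956.96) = 1255.32 / 1688.0608 ≈ 0.7436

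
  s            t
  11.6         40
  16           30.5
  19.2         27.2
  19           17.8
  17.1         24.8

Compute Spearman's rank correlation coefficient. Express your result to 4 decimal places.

-0.7000

Rank s: 1, 2, 5, 4, 3
Rank t: 5, 4, 3, 1, 2
d = rank(s) − rank(t): -4, -2, 2, 3, 1; Σd² = 34
ρ = 1 − 6Σd² / [n(n²−1)] = 1 − 6×34 / (5×24) = 1 − 204/120 ≈ -0.7000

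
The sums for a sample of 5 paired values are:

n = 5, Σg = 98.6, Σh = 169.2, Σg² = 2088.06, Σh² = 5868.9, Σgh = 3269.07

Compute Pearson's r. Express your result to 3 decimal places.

-0.471

r = (nΣgh − ΣgΣh) / √[(nΣg² − (Σg)²)(nΣh² − (Σh)²)]
Numerator: 5×3269.07 − 98.6×169.2 = -337.77
Denominator: √[(10440.3 − 9721.96)(29344.5 − 28628.64)] = √[718.34 × 715.86] = 717.0989
r = -337.77 / 717.0989 ≈ -0.471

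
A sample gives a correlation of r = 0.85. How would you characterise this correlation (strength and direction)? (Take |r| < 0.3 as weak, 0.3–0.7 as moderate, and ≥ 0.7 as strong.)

r = 0.85 > 0 so the relationship is positive.
|r| = 0.85, which falls in the strong range.

strong positive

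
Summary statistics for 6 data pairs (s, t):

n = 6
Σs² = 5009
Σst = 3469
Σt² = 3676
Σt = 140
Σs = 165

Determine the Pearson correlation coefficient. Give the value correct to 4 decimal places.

r = (nΣst − ΣsΣt) / √[(nΣs² − (Σs)²)(nΣt² − (Σt)²)]
Numerator: 6×3469 − 165×140 = -2286
Denominator: √[(30054 − 27225)(22056 − 19600)] = √[2829 × 2456] = 2635.9105
r = -2286 / 2635.9105 ≈ -0.8673

-0.8673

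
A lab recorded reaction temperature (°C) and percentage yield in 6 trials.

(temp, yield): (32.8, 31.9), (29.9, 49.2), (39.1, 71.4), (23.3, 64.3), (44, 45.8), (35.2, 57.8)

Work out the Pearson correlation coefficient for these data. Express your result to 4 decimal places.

n = 6, Σx = 204.3, Σy = 320.4, Σx² = 7216.59, Σy² = 18109.18, Σxy = 10857.09
nΣxy − ΣxΣy = 65142.54 − 65457.72 = -315.18
nΣx² − (Σx)² = 43299.54 − 41738.49 = 1561.05; nΣy² − (Σy)² = 108655.08 − 102656.16 = 5998.92
r = -315.18 / √(1561.05 × 5998.92) = -315.18 / 3060.1657 ≈ -0.1030

-0.1030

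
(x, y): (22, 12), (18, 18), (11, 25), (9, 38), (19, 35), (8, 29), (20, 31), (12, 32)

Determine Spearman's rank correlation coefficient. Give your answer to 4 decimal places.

-0.3333

Rank x: 8, 5, 3, 2, 6, 1, 7, 4
Rank y: 1, 2, 3, 8, 7, 4, 5, 6
d = rank(x) − rank(y): 7, 3, 0, -6, -1, -3, 2, -2; Σd² = 112
ρ = 1 − 6Σd² / [n(n²−1)] = 1 − 6×112 / (8×63) = 1 − 672/504 ≈ -0.3333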